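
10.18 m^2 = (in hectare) 0.001018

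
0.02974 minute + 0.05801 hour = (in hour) 0.05851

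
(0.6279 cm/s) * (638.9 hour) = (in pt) 4.094e+07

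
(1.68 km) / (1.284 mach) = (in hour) 0.001067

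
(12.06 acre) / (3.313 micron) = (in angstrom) 1.473e+20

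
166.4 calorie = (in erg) 6.962e+09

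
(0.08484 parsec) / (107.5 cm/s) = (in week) 4.027e+09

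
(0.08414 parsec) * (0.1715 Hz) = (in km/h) 1.603e+15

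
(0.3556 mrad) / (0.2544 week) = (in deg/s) 1.324e-07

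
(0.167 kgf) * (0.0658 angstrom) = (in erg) 0.0001078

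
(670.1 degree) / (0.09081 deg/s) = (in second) 7379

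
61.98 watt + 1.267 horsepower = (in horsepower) 1.35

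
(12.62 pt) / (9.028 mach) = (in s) 1.448e-06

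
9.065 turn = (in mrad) 5.696e+04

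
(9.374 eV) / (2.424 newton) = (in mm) 6.196e-16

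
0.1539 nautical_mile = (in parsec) 9.237e-15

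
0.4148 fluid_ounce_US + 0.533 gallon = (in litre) 2.03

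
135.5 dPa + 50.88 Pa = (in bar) 0.0006443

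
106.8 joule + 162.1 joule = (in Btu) 0.2549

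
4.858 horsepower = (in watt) 3623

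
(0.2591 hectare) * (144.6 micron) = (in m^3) 0.3747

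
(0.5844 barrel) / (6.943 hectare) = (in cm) 0.0001338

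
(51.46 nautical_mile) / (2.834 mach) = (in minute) 1.646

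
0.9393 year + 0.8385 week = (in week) 49.82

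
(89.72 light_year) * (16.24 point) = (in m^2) 4.863e+15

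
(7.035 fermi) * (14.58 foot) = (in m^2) 3.126e-14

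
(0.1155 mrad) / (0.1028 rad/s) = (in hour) 3.121e-07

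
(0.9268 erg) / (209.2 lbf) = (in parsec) 3.228e-27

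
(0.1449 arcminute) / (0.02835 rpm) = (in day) 1.643e-07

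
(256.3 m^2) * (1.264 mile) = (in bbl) 3.279e+06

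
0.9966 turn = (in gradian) 398.6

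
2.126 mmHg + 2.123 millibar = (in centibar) 0.4957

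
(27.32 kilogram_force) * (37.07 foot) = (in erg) 3.027e+10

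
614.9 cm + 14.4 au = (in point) 6.106e+15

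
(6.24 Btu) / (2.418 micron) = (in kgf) 2.776e+08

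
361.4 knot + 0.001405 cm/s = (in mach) 0.546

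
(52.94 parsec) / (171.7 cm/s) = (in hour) 2.643e+14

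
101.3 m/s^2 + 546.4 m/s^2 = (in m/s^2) 647.7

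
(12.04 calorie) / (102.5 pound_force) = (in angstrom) 1.105e+09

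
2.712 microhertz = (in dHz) 2.712e-05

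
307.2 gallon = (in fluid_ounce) 3.932e+04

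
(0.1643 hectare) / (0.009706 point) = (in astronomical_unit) 0.003208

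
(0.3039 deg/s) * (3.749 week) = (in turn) 1914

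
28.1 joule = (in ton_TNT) 6.716e-09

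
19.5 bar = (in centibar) 1950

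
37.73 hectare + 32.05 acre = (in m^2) 5.07e+05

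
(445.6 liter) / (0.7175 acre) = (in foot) 0.0005035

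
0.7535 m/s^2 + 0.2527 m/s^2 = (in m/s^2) 1.006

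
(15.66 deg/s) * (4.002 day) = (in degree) 5.415e+06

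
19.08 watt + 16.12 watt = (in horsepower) 0.0472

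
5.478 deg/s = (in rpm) 0.913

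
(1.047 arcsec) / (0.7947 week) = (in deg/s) 6.051e-10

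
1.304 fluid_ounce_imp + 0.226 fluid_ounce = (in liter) 0.04373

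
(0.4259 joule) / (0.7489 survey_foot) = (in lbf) 0.4195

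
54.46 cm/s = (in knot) 1.059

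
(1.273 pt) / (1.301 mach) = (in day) 1.173e-11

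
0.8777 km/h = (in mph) 0.5454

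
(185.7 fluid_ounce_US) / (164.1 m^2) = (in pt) 0.09486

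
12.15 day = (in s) 1.05e+06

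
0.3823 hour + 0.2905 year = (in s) 9.163e+06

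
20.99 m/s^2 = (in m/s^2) 20.99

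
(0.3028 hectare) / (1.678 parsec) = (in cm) 5.848e-12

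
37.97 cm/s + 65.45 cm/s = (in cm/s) 103.4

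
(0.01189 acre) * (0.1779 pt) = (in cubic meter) 0.00302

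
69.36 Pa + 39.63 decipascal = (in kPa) 0.07332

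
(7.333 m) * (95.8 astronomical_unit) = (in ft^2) 1.131e+15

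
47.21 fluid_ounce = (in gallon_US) 0.3688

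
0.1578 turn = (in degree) 56.81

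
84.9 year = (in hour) 7.437e+05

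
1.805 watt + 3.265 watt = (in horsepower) 0.006799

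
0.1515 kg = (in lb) 0.334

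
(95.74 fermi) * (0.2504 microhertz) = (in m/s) 2.397e-20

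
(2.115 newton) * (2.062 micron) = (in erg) 43.61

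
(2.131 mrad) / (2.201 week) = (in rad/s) 1.601e-09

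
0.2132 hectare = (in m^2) 2132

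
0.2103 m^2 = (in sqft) 2.264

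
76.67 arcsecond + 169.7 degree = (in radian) 2.962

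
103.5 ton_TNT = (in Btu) 4.104e+08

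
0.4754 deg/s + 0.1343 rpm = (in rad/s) 0.02236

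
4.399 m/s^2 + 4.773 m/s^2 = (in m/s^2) 9.172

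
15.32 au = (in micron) 2.292e+18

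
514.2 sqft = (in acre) 0.0118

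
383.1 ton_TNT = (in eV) 1e+31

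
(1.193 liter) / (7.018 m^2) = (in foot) 0.0005577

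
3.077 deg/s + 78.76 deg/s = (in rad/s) 1.428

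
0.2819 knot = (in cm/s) 14.5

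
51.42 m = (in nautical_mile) 0.02776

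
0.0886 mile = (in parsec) 4.621e-15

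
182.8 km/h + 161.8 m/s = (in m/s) 212.6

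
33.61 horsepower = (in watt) 2.506e+04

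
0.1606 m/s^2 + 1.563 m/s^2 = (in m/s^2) 1.724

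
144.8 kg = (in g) 1.448e+05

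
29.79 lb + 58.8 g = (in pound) 29.92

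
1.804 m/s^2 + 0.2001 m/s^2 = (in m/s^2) 2.004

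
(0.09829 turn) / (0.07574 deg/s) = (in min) 7.786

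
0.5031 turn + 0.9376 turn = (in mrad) 9052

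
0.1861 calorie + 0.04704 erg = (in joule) 0.7786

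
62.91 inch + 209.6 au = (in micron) 3.136e+19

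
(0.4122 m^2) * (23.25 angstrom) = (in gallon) 2.532e-07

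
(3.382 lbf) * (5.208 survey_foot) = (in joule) 23.88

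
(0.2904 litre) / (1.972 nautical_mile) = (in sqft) 8.559e-07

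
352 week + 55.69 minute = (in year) 6.751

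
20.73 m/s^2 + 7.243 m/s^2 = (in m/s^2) 27.97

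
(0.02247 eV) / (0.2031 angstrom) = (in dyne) 1.773e-05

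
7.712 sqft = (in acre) 0.000177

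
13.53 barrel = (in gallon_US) 568.3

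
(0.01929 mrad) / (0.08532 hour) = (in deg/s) 3.598e-06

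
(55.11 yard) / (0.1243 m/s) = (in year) 1.286e-05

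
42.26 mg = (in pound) 9.317e-05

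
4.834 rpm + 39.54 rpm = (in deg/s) 266.2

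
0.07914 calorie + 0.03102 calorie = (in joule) 0.4609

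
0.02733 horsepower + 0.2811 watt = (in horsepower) 0.02771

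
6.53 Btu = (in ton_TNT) 1.647e-06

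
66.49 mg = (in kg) 6.649e-05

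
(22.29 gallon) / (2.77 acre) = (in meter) 7.527e-06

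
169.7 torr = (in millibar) 226.2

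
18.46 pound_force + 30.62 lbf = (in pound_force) 49.08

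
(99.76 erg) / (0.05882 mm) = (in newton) 0.1696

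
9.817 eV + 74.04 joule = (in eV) 4.621e+20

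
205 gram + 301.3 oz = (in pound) 19.28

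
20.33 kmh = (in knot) 10.98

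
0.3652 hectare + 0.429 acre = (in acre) 1.331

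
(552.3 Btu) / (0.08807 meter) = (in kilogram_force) 6.747e+05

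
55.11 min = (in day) 0.03827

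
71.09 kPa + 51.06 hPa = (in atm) 0.752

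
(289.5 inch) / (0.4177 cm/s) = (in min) 29.34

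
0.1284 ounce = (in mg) 3640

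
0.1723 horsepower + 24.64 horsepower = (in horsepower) 24.81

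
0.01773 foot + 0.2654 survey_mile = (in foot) 1401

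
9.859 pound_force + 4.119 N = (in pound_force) 10.78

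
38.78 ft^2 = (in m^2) 3.603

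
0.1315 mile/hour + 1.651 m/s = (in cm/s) 171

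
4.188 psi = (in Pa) 2.888e+04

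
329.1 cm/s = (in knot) 6.397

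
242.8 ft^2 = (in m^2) 22.56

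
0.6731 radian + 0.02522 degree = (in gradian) 42.88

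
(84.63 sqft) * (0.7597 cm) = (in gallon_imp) 13.14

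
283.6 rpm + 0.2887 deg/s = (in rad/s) 29.7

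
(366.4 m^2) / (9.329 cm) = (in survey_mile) 2.44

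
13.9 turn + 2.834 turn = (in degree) 6024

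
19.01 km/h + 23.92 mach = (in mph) 1.823e+04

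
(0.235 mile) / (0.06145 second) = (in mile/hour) 1.377e+04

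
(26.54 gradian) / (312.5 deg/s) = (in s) 0.07644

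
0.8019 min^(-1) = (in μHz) 1.336e+04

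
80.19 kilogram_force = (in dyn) 7.864e+07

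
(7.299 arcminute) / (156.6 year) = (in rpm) 4.105e-12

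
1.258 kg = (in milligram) 1.258e+06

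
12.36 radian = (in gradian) 786.9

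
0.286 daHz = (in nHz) 2.86e+09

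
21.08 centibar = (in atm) 0.208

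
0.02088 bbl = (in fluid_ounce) 112.3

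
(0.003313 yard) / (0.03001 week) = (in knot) 3.244e-07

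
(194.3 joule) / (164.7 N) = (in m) 1.18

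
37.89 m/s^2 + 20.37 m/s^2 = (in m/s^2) 58.26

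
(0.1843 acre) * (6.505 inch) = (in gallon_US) 3.255e+04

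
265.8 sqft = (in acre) 0.006102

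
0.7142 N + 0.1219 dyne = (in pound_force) 0.1606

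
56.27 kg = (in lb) 124.1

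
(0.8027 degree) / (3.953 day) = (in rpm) 3.917e-07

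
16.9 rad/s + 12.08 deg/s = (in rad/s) 17.11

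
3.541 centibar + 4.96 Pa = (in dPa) 3.546e+04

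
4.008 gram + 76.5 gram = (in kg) 0.08051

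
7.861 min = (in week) 0.0007799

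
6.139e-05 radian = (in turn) 9.771e-06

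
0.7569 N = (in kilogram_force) 0.07718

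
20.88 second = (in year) 6.621e-07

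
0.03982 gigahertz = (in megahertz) 39.82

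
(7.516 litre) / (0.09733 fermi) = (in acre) 1.908e+10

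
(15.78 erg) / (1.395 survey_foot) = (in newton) 3.711e-06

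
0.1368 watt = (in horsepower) 0.0001835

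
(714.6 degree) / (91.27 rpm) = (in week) 2.158e-06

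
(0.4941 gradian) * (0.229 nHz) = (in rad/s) 1.777e-12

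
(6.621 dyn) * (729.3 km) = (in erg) 4.829e+08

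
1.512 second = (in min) 0.0252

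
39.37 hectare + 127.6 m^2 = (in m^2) 3.938e+05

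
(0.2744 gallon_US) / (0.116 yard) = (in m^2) 0.009793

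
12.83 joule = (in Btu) 0.01216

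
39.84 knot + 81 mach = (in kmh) 9.936e+04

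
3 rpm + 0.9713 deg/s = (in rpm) 3.162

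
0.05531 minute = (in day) 3.841e-05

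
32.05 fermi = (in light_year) 3.388e-30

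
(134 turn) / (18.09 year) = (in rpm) 1.409e-05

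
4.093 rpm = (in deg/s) 24.56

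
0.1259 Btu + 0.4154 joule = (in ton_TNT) 3.185e-08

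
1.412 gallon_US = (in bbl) 0.03362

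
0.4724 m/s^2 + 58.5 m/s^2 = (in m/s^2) 58.97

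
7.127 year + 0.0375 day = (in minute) 3.746e+06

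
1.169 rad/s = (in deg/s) 66.98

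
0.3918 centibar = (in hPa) 3.918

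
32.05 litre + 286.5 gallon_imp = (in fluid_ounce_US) 4.512e+04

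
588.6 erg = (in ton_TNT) 1.407e-14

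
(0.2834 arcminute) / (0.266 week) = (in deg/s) 2.936e-08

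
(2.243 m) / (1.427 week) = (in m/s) 2.599e-06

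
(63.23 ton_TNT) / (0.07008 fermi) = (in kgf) 3.849e+26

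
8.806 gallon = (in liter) 33.33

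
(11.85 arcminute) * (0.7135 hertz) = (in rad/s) 0.002459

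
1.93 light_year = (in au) 1.221e+05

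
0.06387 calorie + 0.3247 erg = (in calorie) 0.06387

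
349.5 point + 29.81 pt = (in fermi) 1.338e+14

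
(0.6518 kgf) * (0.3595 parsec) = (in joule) 7.091e+16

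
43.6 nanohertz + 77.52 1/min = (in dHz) 12.92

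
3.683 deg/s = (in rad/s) 0.06428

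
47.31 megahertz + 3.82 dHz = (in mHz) 4.731e+10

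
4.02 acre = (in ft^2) 1.751e+05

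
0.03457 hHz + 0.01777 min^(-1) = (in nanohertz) 3.457e+09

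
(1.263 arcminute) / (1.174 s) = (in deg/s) 0.01793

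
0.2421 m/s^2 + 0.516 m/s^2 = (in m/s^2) 0.7581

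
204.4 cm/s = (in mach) 0.006003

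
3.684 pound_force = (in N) 16.39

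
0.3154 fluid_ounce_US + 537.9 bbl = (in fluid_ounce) 2.892e+06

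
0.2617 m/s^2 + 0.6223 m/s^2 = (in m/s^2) 0.884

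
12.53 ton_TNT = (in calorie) 1.253e+10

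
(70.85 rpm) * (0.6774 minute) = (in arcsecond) 6.22e+07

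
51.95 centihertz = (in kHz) 0.0005195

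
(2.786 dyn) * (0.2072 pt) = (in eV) 1.271e+10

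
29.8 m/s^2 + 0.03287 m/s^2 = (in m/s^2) 29.83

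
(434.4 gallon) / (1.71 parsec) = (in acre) 7.701e-21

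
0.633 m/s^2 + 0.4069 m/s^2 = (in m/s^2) 1.04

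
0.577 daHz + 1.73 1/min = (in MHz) 5.799e-06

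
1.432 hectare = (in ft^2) 1.541e+05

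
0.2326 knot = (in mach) 0.0003514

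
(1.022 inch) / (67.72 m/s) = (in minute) 6.389e-06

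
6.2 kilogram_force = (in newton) 60.8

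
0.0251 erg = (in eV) 1.567e+10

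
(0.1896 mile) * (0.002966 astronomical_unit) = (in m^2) 1.354e+11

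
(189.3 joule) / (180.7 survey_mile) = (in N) 0.0006509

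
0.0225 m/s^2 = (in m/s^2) 0.0225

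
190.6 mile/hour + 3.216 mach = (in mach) 3.466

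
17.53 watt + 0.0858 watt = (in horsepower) 0.02362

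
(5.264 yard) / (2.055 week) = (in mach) 1.137e-08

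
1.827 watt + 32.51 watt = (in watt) 34.34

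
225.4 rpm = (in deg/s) 1352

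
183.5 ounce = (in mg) 5.202e+06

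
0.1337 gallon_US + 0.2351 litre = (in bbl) 0.004662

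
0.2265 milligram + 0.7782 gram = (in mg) 778.4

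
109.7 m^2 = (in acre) 0.02711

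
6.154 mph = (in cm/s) 275.1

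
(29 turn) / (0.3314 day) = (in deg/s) 0.3646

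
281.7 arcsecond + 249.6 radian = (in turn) 39.73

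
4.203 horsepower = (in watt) 3134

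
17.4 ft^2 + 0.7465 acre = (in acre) 0.7469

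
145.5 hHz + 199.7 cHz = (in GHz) 1.455e-05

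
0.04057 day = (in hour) 0.9737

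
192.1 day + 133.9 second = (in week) 27.44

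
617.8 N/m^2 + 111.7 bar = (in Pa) 1.117e+07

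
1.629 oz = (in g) 46.18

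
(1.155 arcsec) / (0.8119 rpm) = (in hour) 1.829e-08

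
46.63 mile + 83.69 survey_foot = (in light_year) 7.935e-12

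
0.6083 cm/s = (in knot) 0.01182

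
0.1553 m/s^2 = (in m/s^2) 0.1553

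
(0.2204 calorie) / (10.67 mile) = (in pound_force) 1.207e-05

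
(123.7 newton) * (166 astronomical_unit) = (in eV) 1.917e+34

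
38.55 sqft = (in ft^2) 38.55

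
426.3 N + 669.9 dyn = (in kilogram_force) 43.47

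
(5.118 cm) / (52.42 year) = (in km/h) 1.115e-10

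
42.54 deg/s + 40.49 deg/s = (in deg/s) 83.03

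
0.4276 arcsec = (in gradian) 0.000132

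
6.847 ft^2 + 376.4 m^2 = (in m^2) 377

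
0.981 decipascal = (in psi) 1.423e-05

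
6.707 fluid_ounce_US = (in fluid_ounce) 6.707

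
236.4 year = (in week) 1.233e+04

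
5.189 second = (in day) 6.006e-05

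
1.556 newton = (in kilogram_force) 0.1587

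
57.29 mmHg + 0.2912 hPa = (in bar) 0.07667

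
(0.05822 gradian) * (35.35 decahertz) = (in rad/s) 0.3233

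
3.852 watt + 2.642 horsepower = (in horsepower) 2.647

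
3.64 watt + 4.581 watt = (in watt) 8.221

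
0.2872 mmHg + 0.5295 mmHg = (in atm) 0.001075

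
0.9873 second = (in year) 3.131e-08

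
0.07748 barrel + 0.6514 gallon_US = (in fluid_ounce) 499.9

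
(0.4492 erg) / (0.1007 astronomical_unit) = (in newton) 2.982e-18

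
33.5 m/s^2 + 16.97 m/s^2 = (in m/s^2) 50.47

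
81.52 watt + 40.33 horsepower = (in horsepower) 40.44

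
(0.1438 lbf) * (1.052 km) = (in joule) 672.9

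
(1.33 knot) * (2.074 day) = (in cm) 1.226e+07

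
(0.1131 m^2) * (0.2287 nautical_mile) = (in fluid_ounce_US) 1.62e+06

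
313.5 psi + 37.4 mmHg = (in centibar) 2166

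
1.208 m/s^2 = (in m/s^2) 1.208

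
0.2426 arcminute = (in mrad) 0.07057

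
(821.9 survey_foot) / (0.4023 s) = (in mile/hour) 1393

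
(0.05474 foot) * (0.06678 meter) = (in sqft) 0.01199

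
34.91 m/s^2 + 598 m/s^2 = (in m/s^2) 632.9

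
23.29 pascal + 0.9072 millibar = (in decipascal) 1140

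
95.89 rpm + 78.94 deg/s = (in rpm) 109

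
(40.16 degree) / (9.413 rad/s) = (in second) 0.07446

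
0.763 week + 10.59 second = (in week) 0.763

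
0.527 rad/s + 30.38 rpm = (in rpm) 35.41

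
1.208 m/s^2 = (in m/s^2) 1.208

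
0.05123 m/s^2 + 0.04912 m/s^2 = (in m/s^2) 0.1003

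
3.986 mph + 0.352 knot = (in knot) 3.816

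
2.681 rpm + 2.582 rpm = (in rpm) 5.263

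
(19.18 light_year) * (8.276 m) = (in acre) 3.711e+14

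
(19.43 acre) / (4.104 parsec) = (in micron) 6.209e-07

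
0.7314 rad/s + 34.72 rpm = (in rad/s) 4.367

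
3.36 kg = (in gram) 3360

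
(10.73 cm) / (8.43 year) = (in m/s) 4.036e-10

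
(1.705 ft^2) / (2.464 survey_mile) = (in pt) 0.1132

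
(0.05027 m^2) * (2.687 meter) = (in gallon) 35.68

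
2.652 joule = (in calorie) 0.6338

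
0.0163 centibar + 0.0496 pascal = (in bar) 0.0001635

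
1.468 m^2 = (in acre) 0.0003628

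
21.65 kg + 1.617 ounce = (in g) 2.17e+04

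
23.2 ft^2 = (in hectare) 0.0002155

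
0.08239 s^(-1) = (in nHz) 8.239e+07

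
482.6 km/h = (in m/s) 134.1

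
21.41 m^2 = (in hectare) 0.002141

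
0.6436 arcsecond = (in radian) 3.12e-06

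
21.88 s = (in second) 21.88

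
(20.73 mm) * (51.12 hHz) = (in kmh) 381.5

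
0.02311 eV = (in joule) 3.703e-21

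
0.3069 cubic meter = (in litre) 306.9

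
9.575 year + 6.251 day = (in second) 3.025e+08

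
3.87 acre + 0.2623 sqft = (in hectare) 1.566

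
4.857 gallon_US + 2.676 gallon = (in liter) 28.52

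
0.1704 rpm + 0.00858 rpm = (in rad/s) 0.01874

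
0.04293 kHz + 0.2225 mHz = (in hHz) 0.4293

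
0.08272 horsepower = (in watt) 61.68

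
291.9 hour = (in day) 12.16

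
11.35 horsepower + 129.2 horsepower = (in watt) 1.048e+05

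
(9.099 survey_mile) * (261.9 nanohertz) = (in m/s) 0.003835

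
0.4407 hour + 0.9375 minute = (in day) 0.01901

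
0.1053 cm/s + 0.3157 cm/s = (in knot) 0.008184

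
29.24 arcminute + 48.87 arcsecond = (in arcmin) 30.05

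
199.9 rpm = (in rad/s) 20.93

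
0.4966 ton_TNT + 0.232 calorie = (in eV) 1.297e+28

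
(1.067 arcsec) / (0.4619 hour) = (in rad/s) 3.111e-09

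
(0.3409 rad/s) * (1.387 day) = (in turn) 6502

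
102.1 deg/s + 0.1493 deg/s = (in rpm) 17.04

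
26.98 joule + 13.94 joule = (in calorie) 9.78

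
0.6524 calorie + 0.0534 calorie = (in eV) 1.843e+19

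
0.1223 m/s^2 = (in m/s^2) 0.1223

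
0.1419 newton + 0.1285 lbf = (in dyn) 7.135e+04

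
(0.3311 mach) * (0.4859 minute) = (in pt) 9.317e+06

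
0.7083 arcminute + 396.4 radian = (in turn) 63.09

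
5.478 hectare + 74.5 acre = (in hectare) 35.63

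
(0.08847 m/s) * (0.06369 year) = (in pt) 5.037e+08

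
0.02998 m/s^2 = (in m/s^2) 0.02998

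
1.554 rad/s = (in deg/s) 89.04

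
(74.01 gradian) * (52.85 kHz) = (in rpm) 5.867e+05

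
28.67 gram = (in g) 28.67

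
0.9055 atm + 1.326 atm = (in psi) 32.79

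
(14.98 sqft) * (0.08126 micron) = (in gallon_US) 2.987e-05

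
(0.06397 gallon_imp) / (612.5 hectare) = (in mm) 4.748e-08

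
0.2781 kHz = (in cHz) 2.781e+04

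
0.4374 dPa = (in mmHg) 0.0003281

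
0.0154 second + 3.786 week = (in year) 0.07261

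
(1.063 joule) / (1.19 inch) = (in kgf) 3.586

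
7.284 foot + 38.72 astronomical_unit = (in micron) 5.792e+18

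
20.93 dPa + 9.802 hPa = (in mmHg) 7.368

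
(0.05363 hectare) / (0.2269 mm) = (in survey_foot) 7.755e+06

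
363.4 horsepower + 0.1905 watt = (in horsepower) 363.4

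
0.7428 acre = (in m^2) 3006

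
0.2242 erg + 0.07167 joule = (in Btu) 6.793e-05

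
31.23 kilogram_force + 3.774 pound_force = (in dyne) 3.23e+07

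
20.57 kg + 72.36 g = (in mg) 2.064e+07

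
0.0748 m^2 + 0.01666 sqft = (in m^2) 0.07635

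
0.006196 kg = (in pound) 0.01366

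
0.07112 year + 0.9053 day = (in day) 26.86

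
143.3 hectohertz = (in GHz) 1.433e-05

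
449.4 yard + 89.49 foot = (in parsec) 1.42e-14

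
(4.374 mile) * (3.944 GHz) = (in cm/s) 2.776e+15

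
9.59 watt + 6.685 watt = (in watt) 16.27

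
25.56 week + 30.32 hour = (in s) 1.557e+07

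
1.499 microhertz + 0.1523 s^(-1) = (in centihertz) 15.23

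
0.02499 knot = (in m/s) 0.01286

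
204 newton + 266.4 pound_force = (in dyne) 1.389e+08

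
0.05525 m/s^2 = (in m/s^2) 0.05525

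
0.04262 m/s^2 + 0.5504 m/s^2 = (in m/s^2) 0.593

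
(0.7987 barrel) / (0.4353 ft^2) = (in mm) 3140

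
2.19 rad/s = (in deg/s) 125.5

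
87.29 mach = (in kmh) 1.07e+05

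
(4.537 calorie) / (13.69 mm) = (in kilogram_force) 141.4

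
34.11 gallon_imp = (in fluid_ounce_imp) 5458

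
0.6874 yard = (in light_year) 6.644e-17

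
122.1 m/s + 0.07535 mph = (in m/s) 122.1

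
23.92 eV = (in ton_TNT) 9.16e-28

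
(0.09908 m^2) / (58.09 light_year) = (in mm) 1.803e-16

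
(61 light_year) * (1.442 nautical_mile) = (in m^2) 1.541e+21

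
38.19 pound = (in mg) 1.732e+07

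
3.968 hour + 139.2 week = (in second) 8.42e+07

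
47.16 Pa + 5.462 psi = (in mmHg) 282.8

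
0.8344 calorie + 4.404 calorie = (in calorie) 5.238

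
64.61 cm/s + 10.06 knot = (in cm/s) 582.1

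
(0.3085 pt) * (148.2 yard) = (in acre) 3.644e-06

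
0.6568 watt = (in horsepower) 0.0008808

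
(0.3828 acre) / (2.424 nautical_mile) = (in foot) 1.132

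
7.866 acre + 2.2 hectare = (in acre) 13.3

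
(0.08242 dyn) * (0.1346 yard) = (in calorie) 2.425e-08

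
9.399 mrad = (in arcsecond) 1939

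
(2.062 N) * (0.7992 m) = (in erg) 1.648e+07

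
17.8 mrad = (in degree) 1.02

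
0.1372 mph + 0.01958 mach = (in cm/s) 672.8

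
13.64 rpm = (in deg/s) 81.84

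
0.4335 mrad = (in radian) 0.0004335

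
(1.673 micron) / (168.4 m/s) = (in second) 9.935e-09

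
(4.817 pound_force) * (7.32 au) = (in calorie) 5.608e+12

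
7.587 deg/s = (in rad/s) 0.1324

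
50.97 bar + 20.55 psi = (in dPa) 5.239e+07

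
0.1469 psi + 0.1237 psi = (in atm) 0.01841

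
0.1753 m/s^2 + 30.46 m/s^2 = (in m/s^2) 30.64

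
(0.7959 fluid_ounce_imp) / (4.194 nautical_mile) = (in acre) 7.194e-13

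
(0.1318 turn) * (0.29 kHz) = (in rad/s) 240.2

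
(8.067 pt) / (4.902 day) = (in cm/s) 6.719e-07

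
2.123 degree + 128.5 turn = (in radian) 807.4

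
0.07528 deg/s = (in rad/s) 0.001314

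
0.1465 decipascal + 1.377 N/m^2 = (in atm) 1.373e-05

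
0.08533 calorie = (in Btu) 0.0003384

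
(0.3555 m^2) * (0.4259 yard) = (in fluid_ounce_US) 4681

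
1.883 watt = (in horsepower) 0.002525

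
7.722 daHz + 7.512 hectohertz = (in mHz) 8.284e+05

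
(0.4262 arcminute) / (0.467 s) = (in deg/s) 0.01521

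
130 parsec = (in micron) 4.011e+24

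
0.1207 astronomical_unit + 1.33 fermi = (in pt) 5.118e+13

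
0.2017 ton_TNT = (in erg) 8.439e+15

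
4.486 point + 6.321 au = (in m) 9.456e+11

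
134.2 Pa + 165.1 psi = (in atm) 11.24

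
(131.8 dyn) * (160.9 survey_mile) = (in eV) 2.13e+21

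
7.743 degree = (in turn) 0.02151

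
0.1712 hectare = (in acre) 0.423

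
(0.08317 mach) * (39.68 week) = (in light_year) 7.184e-08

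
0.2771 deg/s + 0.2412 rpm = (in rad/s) 0.03009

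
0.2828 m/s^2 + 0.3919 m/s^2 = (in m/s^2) 0.6747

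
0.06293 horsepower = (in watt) 46.93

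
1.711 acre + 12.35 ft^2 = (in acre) 1.711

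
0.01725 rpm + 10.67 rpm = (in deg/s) 64.12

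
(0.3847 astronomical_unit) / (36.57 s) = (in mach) 4.622e+06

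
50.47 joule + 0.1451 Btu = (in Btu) 0.1929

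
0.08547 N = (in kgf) 0.008716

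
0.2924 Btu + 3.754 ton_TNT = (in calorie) 3.754e+09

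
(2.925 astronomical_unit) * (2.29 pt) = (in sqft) 3.805e+09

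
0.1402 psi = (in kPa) 0.9666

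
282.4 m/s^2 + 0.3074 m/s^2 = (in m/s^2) 282.7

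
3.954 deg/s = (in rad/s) 0.06901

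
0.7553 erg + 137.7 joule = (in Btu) 0.1305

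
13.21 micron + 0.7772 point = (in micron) 287.4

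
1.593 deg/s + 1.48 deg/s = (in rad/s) 0.05363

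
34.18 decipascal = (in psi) 0.0004957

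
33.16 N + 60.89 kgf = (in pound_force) 141.7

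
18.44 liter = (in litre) 18.44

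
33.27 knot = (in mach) 0.05027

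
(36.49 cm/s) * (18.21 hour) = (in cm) 2.392e+06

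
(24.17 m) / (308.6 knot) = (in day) 1.762e-06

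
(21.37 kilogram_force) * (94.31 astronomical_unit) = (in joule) 2.957e+15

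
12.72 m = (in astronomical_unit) 8.503e-11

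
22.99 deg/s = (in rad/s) 0.4013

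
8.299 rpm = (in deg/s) 49.79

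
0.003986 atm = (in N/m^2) 403.9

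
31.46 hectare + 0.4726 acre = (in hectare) 31.65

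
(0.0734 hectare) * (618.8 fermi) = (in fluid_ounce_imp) 1.599e-05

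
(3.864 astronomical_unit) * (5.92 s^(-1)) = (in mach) 1.005e+10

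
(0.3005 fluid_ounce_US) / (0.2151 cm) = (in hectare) 4.131e-07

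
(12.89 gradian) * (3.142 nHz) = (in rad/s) 6.362e-10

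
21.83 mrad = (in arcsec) 4503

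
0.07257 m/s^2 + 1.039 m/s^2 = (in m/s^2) 1.112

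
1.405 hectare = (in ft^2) 1.512e+05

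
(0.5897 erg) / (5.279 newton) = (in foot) 3.665e-08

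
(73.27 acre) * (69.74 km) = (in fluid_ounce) 6.992e+14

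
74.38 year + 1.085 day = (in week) 3879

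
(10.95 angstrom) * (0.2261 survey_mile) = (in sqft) 4.289e-06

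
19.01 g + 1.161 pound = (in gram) 545.6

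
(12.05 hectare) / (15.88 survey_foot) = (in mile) 15.47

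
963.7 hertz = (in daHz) 96.37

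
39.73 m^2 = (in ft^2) 427.7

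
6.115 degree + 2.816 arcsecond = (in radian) 0.1067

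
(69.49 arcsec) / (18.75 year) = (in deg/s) 3.264e-11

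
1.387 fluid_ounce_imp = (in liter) 0.03941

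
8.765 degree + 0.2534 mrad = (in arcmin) 526.8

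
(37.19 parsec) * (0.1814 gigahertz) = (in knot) 4.046e+26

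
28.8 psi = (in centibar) 198.6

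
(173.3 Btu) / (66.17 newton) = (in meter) 2763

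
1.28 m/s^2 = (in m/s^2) 1.28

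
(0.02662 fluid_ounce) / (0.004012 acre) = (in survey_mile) 3.013e-11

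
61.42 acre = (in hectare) 24.86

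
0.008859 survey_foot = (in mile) 1.678e-06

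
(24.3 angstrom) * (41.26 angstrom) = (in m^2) 1.003e-17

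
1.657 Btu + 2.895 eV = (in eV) 1.091e+22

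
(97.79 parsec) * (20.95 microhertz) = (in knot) 1.229e+14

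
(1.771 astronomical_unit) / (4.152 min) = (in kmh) 3.829e+09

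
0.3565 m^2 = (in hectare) 3.565e-05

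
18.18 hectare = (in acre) 44.92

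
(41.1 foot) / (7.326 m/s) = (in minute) 0.0285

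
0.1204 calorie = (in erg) 5.038e+06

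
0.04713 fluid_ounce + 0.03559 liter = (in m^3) 3.698e-05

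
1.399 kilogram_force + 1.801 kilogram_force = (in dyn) 3.138e+06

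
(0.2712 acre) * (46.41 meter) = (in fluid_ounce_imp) 1.793e+09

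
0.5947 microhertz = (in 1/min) 3.568e-05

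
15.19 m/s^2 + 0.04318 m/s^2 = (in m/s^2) 15.23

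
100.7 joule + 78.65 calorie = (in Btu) 0.4073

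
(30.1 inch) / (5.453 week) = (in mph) 5.186e-07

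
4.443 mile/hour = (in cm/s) 198.6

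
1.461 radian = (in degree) 83.71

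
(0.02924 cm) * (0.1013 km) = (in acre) 7.319e-06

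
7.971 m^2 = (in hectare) 0.0007971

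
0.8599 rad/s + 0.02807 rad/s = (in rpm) 8.479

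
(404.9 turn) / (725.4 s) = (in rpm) 33.49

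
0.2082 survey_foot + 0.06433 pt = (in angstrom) 6.348e+08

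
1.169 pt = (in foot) 0.001353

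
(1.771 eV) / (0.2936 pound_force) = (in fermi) 0.0002173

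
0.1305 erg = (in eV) 8.145e+10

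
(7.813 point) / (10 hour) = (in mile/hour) 1.713e-07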